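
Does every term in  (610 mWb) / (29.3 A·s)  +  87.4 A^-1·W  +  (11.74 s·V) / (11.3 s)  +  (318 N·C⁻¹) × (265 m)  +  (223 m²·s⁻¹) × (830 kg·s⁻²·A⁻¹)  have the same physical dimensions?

No

Expand each in SI base units:
  (610 mWb) / (29.3 A·s):  [kg·m²·s⁻²·A⁻¹] / [s·A] = kg·m²·s⁻³·A⁻²
  87.4 A^-1·W:  W·A⁻¹ = J·s⁻¹·A⁻¹ = kg·m²·s⁻³·A⁻¹
  (11.74 s·V) / (11.3 s):  [kg·m²·s⁻²·A⁻¹] / [s] = kg·m²·s⁻³·A⁻¹
  (318 N·C⁻¹) × (265 m):  [kg·m·s⁻³·A⁻¹] · [m] = kg·m²·s⁻³·A⁻¹
  (223 m²·s⁻¹) × (830 kg·s⁻²·A⁻¹):  [m²·s⁻¹] · [kg·s⁻²·A⁻¹] = kg·m²·s⁻³·A⁻¹
The terms do not share a single dimension (kg·m²·s⁻³·A⁻² vs kg·m²·s⁻³·A⁻¹).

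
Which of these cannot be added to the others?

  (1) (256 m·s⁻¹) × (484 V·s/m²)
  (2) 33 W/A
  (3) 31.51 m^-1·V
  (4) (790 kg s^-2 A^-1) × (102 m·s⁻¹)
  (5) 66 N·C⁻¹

(2)

Work out the base dimensions of each:
  (1) [m·s⁻¹] · [kg·s⁻²·A⁻¹] = kg·m·s⁻³·A⁻¹
  (2) W·A⁻¹ = J·s⁻¹·A⁻¹ = kg·m²·s⁻³·A⁻¹
  (3) V·m⁻¹ = J·C⁻¹·m⁻¹ = kg·m·s⁻³·A⁻¹
  (4) [kg·s⁻²·A⁻¹] · [m·s⁻¹] = kg·m·s⁻³·A⁻¹
  (5) N·C⁻¹ = kg·m·s⁻²·(s·A)⁻¹ = kg·m·s⁻³·A⁻¹
All reduce to kg·m·s⁻³·A⁻¹ except (2), which is kg·m²·s⁻³·A⁻¹.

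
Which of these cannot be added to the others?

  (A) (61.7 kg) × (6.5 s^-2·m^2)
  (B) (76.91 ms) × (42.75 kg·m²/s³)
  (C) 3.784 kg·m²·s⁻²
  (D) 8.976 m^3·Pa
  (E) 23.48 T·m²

(E)

Dimensions:
  (A) [kg] · [m²·s⁻²] = kg·m²·s⁻²
  (B) [s] · [kg·m²·s⁻³] = kg·m²·s⁻²
  (C) kg·m²·s⁻²
  (D) Pa·m³ = N·m⁻²·m³ = kg·m²·s⁻²
  (E) T·m² = Wb·m⁻²·m² = kg·m²·s⁻²·A⁻¹
All reduce to kg·m²·s⁻² except (E), which is kg·m²·s⁻²·A⁻¹.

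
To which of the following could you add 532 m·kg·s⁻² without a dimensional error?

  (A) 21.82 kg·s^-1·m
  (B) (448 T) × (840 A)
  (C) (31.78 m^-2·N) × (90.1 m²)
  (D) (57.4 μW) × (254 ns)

Reference: kg·m·s⁻².
Each option:
  (A) kg·m·s⁻¹
  (B) [kg·s⁻²·A⁻¹] · [A] = kg·s⁻²
  (C) [kg·m⁻¹·s⁻²] · [m²] = kg·m·s⁻²  ← same
  (D) [kg·m²·s⁻³] · [s] = kg·m²·s⁻²
Only (C) matches kg·m·s⁻².

(C)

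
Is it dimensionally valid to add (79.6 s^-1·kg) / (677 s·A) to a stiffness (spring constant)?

No

Dimensions:
  (79.6 s^-1·kg) / (677 s·A):  [kg·s⁻¹] / [s·A] = kg·s⁻²·A⁻¹
  a stiffness (spring constant):  [stiffness (spring constant)] = kg·s⁻²
kg·s⁻²·A⁻¹ ≠ kg·s⁻², so they cannot be added.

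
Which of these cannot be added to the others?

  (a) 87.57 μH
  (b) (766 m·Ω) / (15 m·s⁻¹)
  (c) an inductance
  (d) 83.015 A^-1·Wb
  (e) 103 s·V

Reduce each to base SI dimensions:
  (a) H = V·s·A⁻¹ = kg·m²·s⁻²·A⁻²
  (b) [kg·m³·s⁻³·A⁻²] / [m·s⁻¹] = kg·m²·s⁻²·A⁻²
  (c) [inductance] = kg·m²·s⁻²·A⁻²
  (d) Wb·A⁻¹ = V·s·A⁻¹ = kg·m²·s⁻²·A⁻²
  (e) V·s = J·C⁻¹·s = kg·m²·s⁻²·A⁻¹
All reduce to kg·m²·s⁻²·A⁻² except (e), which is kg·m²·s⁻²·A⁻¹.

(e)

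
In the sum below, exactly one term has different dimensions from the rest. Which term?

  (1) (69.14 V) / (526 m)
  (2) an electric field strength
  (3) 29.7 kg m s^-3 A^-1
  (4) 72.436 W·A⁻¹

In SI base units:
  (1) [kg·m²·s⁻³·A⁻¹] / [m] = kg·m·s⁻³·A⁻¹
  (2) [electric field strength] = kg·m·s⁻³·A⁻¹
  (3) kg·m·s⁻³·A⁻¹
  (4) W·A⁻¹ = J·s⁻¹·A⁻¹ = kg·m²·s⁻³·A⁻¹
All reduce to kg·m·s⁻³·A⁻¹ except (4), which is kg·m²·s⁻³·A⁻¹.

(4)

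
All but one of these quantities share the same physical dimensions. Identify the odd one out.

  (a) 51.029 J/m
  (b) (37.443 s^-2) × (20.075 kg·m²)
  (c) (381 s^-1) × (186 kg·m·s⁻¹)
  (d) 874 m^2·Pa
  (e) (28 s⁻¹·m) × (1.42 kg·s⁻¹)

(b)

Reduce each to base SI dimensions:
  (a) J·m⁻¹ = N·m·m⁻¹ = kg·m·s⁻²
  (b) [s⁻²] · [kg·m²] = kg·m²·s⁻²
  (c) [s⁻¹] · [kg·m·s⁻¹] = kg·m·s⁻²
  (d) Pa·m² = N·m⁻²·m² = kg·m·s⁻²
  (e) [m·s⁻¹] · [kg·s⁻¹] = kg·m·s⁻²
All reduce to kg·m·s⁻² except (b), which is kg·m²·s⁻².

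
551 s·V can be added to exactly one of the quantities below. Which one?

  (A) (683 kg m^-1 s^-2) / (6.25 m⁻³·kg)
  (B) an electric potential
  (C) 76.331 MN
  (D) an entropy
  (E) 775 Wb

Reference: V·s = J·C⁻¹·s = kg·m²·s⁻²·A⁻¹.
Each option:
  (A) [kg·m⁻¹·s⁻²] / [kg·m⁻³] = m²·s⁻²
  (B) [electric potential] = kg·m²·s⁻³·A⁻¹
  (C) N = kg·m·s⁻²
  (D) [entropy] = kg·m²·s⁻²·K⁻¹
  (E) Wb = V·s = kg·m²·s⁻²·A⁻¹  ← same
Only (E) matches kg·m²·s⁻²·A⁻¹.

(E)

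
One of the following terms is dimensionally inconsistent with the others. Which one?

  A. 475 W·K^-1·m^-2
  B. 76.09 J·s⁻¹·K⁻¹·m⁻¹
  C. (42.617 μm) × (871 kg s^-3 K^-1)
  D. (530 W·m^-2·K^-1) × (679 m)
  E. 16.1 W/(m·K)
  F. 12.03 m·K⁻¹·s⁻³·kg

A.

Work out the base dimensions of each:
  A. W·m⁻²·K⁻¹ = J·s⁻¹·m⁻²·K⁻¹ = kg·s⁻³·K⁻¹
  B. J·s⁻¹·m⁻¹·K⁻¹ = N·m·s⁻¹·m⁻¹·K⁻¹ = kg·m·s⁻³·K⁻¹
  C. [m] · [kg·s⁻³·K⁻¹] = kg·m·s⁻³·K⁻¹
  D. [kg·s⁻³·K⁻¹] · [m] = kg·m·s⁻³·K⁻¹
  E. W·m⁻¹·K⁻¹ = J·s⁻¹·m⁻¹·K⁻¹ = kg·m·s⁻³·K⁻¹
  F. kg·m·s⁻³·K⁻¹
All reduce to kg·m·s⁻³·K⁻¹ except A., which is kg·s⁻³·K⁻¹.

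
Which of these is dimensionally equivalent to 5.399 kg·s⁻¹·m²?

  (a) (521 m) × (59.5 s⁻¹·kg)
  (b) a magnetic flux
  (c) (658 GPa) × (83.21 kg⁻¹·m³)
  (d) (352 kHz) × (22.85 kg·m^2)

Reference: kg·m²·s⁻¹.
Each option:
  (a) [m] · [kg·s⁻¹] = kg·m·s⁻¹
  (b) [magnetic flux] = kg·m²·s⁻²·A⁻¹
  (c) [kg·m⁻¹·s⁻²] · [kg⁻¹·m³] = m²·s⁻²
  (d) [s⁻¹] · [kg·m²] = kg·m²·s⁻¹  ← same
Only (d) matches kg·m²·s⁻¹.

(d)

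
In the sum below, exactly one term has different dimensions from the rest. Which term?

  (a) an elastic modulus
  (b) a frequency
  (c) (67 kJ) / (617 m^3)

Expand each in SI base units:
  (a) [elastic modulus] = kg·m⁻¹·s⁻²
  (b) [frequency] = s⁻¹
  (c) [kg·m²·s⁻²] / [m³] = kg·m⁻¹·s⁻²
All reduce to kg·m⁻¹·s⁻² except (b), which is s⁻¹.

(b)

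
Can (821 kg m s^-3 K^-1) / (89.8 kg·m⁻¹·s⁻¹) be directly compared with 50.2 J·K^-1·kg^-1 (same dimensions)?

In SI base units:
  (821 kg m s^-3 K^-1) / (89.8 kg·m⁻¹·s⁻¹):  [kg·m·s⁻³·K⁻¹] / [kg·m⁻¹·s⁻¹] = m²·s⁻²·K⁻¹
  50.2 J·K^-1·kg^-1:  J·kg⁻¹·K⁻¹ = N·m·kg⁻¹·K⁻¹ = m²·s⁻²·K⁻¹
Both are m²·s⁻²·K⁻¹, so they have the same dimensions and can be added.

Yes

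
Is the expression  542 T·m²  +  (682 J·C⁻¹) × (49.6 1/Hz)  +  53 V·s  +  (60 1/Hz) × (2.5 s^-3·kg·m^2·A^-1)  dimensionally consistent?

Yes

Expand each in SI base units:
  542 T·m²:  T·m² = Wb·m⁻²·m² = kg·m²·s⁻²·A⁻¹
  (682 J·C⁻¹) × (49.6 1/Hz):  [kg·m²·s⁻³·A⁻¹] · [s] = kg·m²·s⁻²·A⁻¹
  53 V·s:  V·s = J·C⁻¹·s = kg·m²·s⁻²·A⁻¹
  (60 1/Hz) × (2.5 s^-3·kg·m^2·A^-1):  [s] · [kg·m²·s⁻³·A⁻¹] = kg·m²·s⁻²·A⁻¹
Every term reduces to kg·m²·s⁻²·A⁻¹.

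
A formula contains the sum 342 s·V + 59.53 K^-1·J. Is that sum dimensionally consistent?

Work out the base dimensions of each:
  342 s·V:  V·s = J·C⁻¹·s = kg·m²·s⁻²·A⁻¹
  59.53 K^-1·J:  J·K⁻¹ = N·m·K⁻¹ = kg·m²·s⁻²·K⁻¹
kg·m²·s⁻²·A⁻¹ ≠ kg·m²·s⁻²·K⁻¹, so they cannot be added.

No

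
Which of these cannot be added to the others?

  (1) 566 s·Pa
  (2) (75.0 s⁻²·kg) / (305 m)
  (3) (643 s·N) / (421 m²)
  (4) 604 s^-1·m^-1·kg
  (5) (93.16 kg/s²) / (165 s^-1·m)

Expand each in SI base units:
  (1) Pa·s = N·m⁻²·s = kg·m⁻¹·s⁻¹
  (2) [kg·s⁻²] / [m] = kg·m⁻¹·s⁻²
  (3) [kg·m·s⁻¹] / [m²] = kg·m⁻¹·s⁻¹
  (4) kg·m⁻¹·s⁻¹
  (5) [kg·s⁻²] / [m·s⁻¹] = kg·m⁻¹·s⁻¹
All reduce to kg·m⁻¹·s⁻¹ except (2), which is kg·m⁻¹·s⁻².

(2)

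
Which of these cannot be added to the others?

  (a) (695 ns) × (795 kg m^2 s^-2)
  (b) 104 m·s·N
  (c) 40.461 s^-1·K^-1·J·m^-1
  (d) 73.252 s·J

Expand each in SI base units:
  (a) [s] · [kg·m²·s⁻²] = kg·m²·s⁻¹
  (b) N·m·s = kg·m·s⁻²·m·s = kg·m²·s⁻¹
  (c) J·s⁻¹·m⁻¹·K⁻¹ = N·m·s⁻¹·m⁻¹·K⁻¹ = kg·m·s⁻³·K⁻¹
  (d) J·s = N·m·s = kg·m²·s⁻¹
All reduce to kg·m²·s⁻¹ except (c), which is kg·m·s⁻³·K⁻¹.

(c)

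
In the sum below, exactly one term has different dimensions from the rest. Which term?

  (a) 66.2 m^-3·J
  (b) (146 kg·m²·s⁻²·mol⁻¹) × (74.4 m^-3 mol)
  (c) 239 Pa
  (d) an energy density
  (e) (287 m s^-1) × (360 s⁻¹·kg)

Reduce each to base SI dimensions:
  (a) J·m⁻³ = N·m·m⁻³ = kg·m⁻¹·s⁻²
  (b) [kg·m²·s⁻²·mol⁻¹] · [m⁻³·mol] = kg·m⁻¹·s⁻²
  (c) Pa = N·m⁻² = kg·m⁻¹·s⁻²
  (d) [energy density] = kg·m⁻¹·s⁻²
  (e) [m·s⁻¹] · [kg·s⁻¹] = kg·m·s⁻²
All reduce to kg·m⁻¹·s⁻² except (e), which is kg·m·s⁻².

(e)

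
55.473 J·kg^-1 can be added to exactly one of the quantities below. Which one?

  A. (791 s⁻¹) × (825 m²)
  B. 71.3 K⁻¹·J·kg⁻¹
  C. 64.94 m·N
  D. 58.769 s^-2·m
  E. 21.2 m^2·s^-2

E.

Reference: J·kg⁻¹ = N·m·kg⁻¹ = m²·s⁻².
Each option:
  A. [s⁻¹] · [m²] = m²·s⁻¹
  B. J·kg⁻¹·K⁻¹ = N·m·kg⁻¹·K⁻¹ = m²·s⁻²·K⁻¹
  C. N·m = kg·m·s⁻²·m = kg·m²·s⁻²
  D. m·s⁻²
  E. m²·s⁻²  ← same
Only E. matches m²·s⁻².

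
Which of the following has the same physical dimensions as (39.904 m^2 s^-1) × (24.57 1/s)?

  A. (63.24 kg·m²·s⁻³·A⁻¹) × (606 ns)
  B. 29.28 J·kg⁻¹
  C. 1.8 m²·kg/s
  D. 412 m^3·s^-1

Reference: [m²·s⁻¹] · [s⁻¹] = m²·s⁻².
Each option:
  A. [kg·m²·s⁻³·A⁻¹] · [s] = kg·m²·s⁻²·A⁻¹
  B. J·kg⁻¹ = N·m·kg⁻¹ = m²·s⁻²  ← same
  C. kg·m²·s⁻¹
  D. m³·s⁻¹
Only B. matches m²·s⁻².

B.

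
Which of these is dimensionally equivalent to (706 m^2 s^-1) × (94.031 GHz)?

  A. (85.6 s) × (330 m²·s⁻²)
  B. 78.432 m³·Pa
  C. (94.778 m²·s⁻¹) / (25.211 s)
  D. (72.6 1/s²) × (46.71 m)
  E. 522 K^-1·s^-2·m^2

Reference: [m²·s⁻¹] · [s⁻¹] = m²·s⁻².
Each option:
  A. [s] · [m²·s⁻²] = m²·s⁻¹
  B. Pa·m³ = N·m⁻²·m³ = kg·m²·s⁻²
  C. [m²·s⁻¹] / [s] = m²·s⁻²  ← same
  D. [s⁻²] · [m] = m·s⁻²
  E. m²·s⁻²·K⁻¹
Only C. matches m²·s⁻².

C.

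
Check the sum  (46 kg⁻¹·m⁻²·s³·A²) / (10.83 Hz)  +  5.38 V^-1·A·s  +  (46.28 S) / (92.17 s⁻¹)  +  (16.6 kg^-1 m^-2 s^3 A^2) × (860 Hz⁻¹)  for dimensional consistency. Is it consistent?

Reduce each to base SI dimensions:
  (46 kg⁻¹·m⁻²·s³·A²) / (10.83 Hz):  [kg⁻¹·m⁻²·s³·A²] / [s⁻¹] = kg⁻¹·m⁻²·s⁴·A²
  5.38 V^-1·A·s:  A·s·V⁻¹ = A·s·(J·C⁻¹)⁻¹ = kg⁻¹·m⁻²·s⁴·A²
  (46.28 S) / (92.17 s⁻¹):  [kg⁻¹·m⁻²·s³·A²] / [s⁻¹] = kg⁻¹·m⁻²·s⁴·A²
  (16.6 kg^-1 m^-2 s^3 A^2) × (860 Hz⁻¹):  [kg⁻¹·m⁻²·s³·A²] · [s] = kg⁻¹·m⁻²·s⁴·A²
Every term reduces to kg⁻¹·m⁻²·s⁴·A².

Yes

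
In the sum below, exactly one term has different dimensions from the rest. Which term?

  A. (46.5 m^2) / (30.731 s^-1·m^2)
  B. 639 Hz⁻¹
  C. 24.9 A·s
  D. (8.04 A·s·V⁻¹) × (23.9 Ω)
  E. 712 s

Reduce each to base SI dimensions:
  A. [m²] / [m²·s⁻¹] = s
  B. Hz⁻¹ = (s⁻¹)⁻¹ = s
  C. A·s = s·A
  D. [kg⁻¹·m⁻²·s⁴·A²] · [kg·m²·s⁻³·A⁻²] = s
  E. s
All reduce to s except C., which is s·A.

C.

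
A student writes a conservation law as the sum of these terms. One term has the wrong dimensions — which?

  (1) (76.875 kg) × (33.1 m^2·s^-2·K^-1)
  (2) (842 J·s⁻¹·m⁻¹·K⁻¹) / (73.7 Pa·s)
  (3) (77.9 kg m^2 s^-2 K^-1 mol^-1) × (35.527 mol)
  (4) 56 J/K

(2)

Reduce each to base SI dimensions:
  (1) [kg] · [m²·s⁻²·K⁻¹] = kg·m²·s⁻²·K⁻¹
  (2) [kg·m·s⁻³·K⁻¹] / [kg·m⁻¹·s⁻¹] = m²·s⁻²·K⁻¹
  (3) [kg·m²·s⁻²·K⁻¹·mol⁻¹] · [mol] = kg·m²·s⁻²·K⁻¹
  (4) J·K⁻¹ = N·m·K⁻¹ = kg·m²·s⁻²·K⁻¹
All reduce to kg·m²·s⁻²·K⁻¹ except (2), which is m²·s⁻²·K⁻¹.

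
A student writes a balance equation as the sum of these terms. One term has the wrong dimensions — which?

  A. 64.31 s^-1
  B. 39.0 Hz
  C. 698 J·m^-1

C.

Expand each in SI base units:
  A. s⁻¹
  B. Hz = s⁻¹
  C. J·m⁻¹ = N·m·m⁻¹ = kg·m·s⁻²
All reduce to s⁻¹ except C., which is kg·m·s⁻².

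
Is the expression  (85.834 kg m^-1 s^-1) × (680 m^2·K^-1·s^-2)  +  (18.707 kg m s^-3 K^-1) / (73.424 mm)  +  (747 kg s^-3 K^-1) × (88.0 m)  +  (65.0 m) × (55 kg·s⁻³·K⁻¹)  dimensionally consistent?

No

In SI base units:
  (85.834 kg m^-1 s^-1) × (680 m^2·K^-1·s^-2):  [kg·m⁻¹·s⁻¹] · [m²·s⁻²·K⁻¹] = kg·m·s⁻³·K⁻¹
  (18.707 kg m s^-3 K^-1) / (73.424 mm):  [kg·m·s⁻³·K⁻¹] / [m] = kg·s⁻³·K⁻¹
  (747 kg s^-3 K^-1) × (88.0 m):  [kg·s⁻³·K⁻¹] · [m] = kg·m·s⁻³·K⁻¹
  (65.0 m) × (55 kg·s⁻³·K⁻¹):  [m] · [kg·s⁻³·K⁻¹] = kg·m·s⁻³·K⁻¹
The terms do not share a single dimension (kg·m·s⁻³·K⁻¹ vs kg·s⁻³·K⁻¹).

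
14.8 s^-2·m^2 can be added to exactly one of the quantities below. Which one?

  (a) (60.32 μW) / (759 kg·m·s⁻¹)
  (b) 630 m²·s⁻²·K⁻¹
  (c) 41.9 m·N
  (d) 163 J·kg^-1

Reference: m²·s⁻².
Each option:
  (a) [kg·m²·s⁻³] / [kg·m·s⁻¹] = m·s⁻²
  (b) m²·s⁻²·K⁻¹
  (c) N·m = kg·m·s⁻²·m = kg·m²·s⁻²
  (d) J·kg⁻¹ = N·m·kg⁻¹ = m²·s⁻²  ← same
Only (d) matches m²·s⁻².

(d)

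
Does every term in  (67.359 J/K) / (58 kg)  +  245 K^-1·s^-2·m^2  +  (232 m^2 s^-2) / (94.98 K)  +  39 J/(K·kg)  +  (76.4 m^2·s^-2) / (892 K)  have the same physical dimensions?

Reduce each to base SI dimensions:
  (67.359 J/K) / (58 kg):  [kg·m²·s⁻²·K⁻¹] / [kg] = m²·s⁻²·K⁻¹
  245 K^-1·s^-2·m^2:  m²·s⁻²·K⁻¹
  (232 m^2 s^-2) / (94.98 K):  [m²·s⁻²] / [K] = m²·s⁻²·K⁻¹
  39 J/(K·kg):  J·kg⁻¹·K⁻¹ = N·m·kg⁻¹·K⁻¹ = m²·s⁻²·K⁻¹
  (76.4 m^2·s^-2) / (892 K):  [m²·s⁻²] / [K] = m²·s⁻²·K⁻¹
Every term reduces to m²·s⁻²·K⁻¹.

Yes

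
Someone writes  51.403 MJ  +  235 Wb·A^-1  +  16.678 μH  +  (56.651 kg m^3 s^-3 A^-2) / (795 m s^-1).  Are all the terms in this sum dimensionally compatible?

No

Work out the base dimensions of each:
  51.403 MJ:  J = N·m = kg·m²·s⁻²
  235 Wb·A^-1:  Wb·A⁻¹ = V·s·A⁻¹ = kg·m²·s⁻²·A⁻²
  16.678 μH:  H = V·s·A⁻¹ = kg·m²·s⁻²·A⁻²
  (56.651 kg m^3 s^-3 A^-2) / (795 m s^-1):  [kg·m³·s⁻³·A⁻²] / [m·s⁻¹] = kg·m²·s⁻²·A⁻²
The terms do not share a single dimension (kg·m²·s⁻² vs kg·m²·s⁻²·A⁻²).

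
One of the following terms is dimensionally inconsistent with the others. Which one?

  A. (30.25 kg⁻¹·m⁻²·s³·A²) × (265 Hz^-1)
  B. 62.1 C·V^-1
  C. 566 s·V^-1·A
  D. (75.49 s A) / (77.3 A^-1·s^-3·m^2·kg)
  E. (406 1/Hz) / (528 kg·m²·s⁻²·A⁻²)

E.

Expand each in SI base units:
  A. [kg⁻¹·m⁻²·s³·A²] · [s] = kg⁻¹·m⁻²·s⁴·A²
  B. C·V⁻¹ = s·A·(J·C⁻¹)⁻¹ = kg⁻¹·m⁻²·s⁴·A²
  C. A·s·V⁻¹ = A·s·(J·C⁻¹)⁻¹ = kg⁻¹·m⁻²·s⁴·A²
  D. [s·A] / [kg·m²·s⁻³·A⁻¹] = kg⁻¹·m⁻²·s⁴·A²
  E. [s] / [kg·m²·s⁻²·A⁻²] = kg⁻¹·m⁻²·s³·A²
All reduce to kg⁻¹·m⁻²·s⁴·A² except E., which is kg⁻¹·m⁻²·s³·A².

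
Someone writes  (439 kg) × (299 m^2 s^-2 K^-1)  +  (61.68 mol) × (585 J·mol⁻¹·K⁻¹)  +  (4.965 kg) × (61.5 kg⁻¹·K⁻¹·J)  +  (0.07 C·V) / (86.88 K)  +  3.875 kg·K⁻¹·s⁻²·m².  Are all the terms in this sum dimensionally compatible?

Yes

Work out the base dimensions of each:
  (439 kg) × (299 m^2 s^-2 K^-1):  [kg] · [m²·s⁻²·K⁻¹] = kg·m²·s⁻²·K⁻¹
  (61.68 mol) × (585 J·mol⁻¹·K⁻¹):  [mol] · [kg·m²·s⁻²·K⁻¹·mol⁻¹] = kg·m²·s⁻²·K⁻¹
  (4.965 kg) × (61.5 kg⁻¹·K⁻¹·J):  [kg] · [m²·s⁻²·K⁻¹] = kg·m²·s⁻²·K⁻¹
  (0.07 C·V) / (86.88 K):  [kg·m²·s⁻²] / [K] = kg·m²·s⁻²·K⁻¹
  3.875 kg·K⁻¹·s⁻²·m²:  kg·m²·s⁻²·K⁻¹
Every term reduces to kg·m²·s⁻²·K⁻¹.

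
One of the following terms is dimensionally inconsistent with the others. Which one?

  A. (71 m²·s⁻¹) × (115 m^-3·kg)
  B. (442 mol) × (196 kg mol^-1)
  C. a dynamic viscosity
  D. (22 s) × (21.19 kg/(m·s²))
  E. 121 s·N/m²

Expand each in SI base units:
  A. [m²·s⁻¹] · [kg·m⁻³] = kg·m⁻¹·s⁻¹
  B. [mol] · [kg·mol⁻¹] = kg
  C. [dynamic viscosity] = kg·m⁻¹·s⁻¹
  D. [s] · [kg·m⁻¹·s⁻²] = kg·m⁻¹·s⁻¹
  E. N·s·m⁻² = kg·m·s⁻²·s·m⁻² = kg·m⁻¹·s⁻¹
All reduce to kg·m⁻¹·s⁻¹ except B., which is kg.

B.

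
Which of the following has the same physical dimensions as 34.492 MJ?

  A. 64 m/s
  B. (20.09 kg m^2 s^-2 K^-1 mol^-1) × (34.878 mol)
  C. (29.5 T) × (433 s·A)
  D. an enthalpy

D.

Reference: J = N·m = kg·m²·s⁻².
Each option:
  A. m·s⁻¹
  B. [kg·m²·s⁻²·K⁻¹·mol⁻¹] · [mol] = kg·m²·s⁻²·K⁻¹
  C. [kg·s⁻²·A⁻¹] · [s·A] = kg·s⁻¹
  D. [enthalpy] = kg·m²·s⁻²  ← same
Only D. matches kg·m²·s⁻².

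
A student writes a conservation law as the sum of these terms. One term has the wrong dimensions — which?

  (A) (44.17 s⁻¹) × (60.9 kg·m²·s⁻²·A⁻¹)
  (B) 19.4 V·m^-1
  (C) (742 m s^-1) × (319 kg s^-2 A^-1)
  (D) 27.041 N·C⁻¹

In SI base units:
  (A) [s⁻¹] · [kg·m²·s⁻²·A⁻¹] = kg·m²·s⁻³·A⁻¹
  (B) V·m⁻¹ = J·C⁻¹·m⁻¹ = kg·m·s⁻³·A⁻¹
  (C) [m·s⁻¹] · [kg·s⁻²·A⁻¹] = kg·m·s⁻³·A⁻¹
  (D) N·C⁻¹ = kg·m·s⁻²·(s·A)⁻¹ = kg·m·s⁻³·A⁻¹
All reduce to kg·m·s⁻³·A⁻¹ except (A), which is kg·m²·s⁻³·A⁻¹.

(A)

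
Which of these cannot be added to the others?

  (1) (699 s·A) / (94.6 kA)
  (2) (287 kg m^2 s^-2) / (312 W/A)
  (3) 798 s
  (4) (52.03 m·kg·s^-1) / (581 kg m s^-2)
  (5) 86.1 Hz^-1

Reduce each to base SI dimensions:
  (1) [s·A] / [A] = s
  (2) [kg·m²·s⁻²] / [kg·m²·s⁻³·A⁻¹] = s·A
  (3) s
  (4) [kg·m·s⁻¹] / [kg·m·s⁻²] = s
  (5) Hz⁻¹ = (s⁻¹)⁻¹ = s
All reduce to s except (2), which is s·A.

(2)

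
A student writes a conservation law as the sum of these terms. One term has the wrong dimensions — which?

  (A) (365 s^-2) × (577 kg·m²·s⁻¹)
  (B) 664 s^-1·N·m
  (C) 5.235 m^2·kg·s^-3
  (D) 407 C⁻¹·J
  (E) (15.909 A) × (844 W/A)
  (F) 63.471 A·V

(D)

Dimensions:
  (A) [s⁻²] · [kg·m²·s⁻¹] = kg·m²·s⁻³
  (B) N·m·s⁻¹ = kg·m·s⁻²·m·s⁻¹ = kg·m²·s⁻³
  (C) kg·m²·s⁻³
  (D) J·C⁻¹ = N·m·(s·A)⁻¹ = kg·m²·s⁻³·A⁻¹
  (E) [A] · [kg·m²·s⁻³·A⁻¹] = kg·m²·s⁻³
  (F) V·A = J·C⁻¹·A = kg·m²·s⁻³
All reduce to kg·m²·s⁻³ except (D), which is kg·m²·s⁻³·A⁻¹.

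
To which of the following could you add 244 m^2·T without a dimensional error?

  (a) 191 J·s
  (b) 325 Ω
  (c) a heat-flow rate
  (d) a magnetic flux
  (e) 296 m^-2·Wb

(d)

Reference: T·m² = Wb·m⁻²·m² = kg·m²·s⁻²·A⁻¹.
Each option:
  (a) J·s = N·m·s = kg·m²·s⁻¹
  (b) Ω = V·A⁻¹ = kg·m²·s⁻³·A⁻²
  (c) [heat-flow rate] = kg·m²·s⁻³
  (d) [magnetic flux] = kg·m²·s⁻²·A⁻¹  ← same
  (e) Wb·m⁻² = V·s·m⁻² = kg·s⁻²·A⁻¹
Only (d) matches kg·m²·s⁻²·A⁻¹.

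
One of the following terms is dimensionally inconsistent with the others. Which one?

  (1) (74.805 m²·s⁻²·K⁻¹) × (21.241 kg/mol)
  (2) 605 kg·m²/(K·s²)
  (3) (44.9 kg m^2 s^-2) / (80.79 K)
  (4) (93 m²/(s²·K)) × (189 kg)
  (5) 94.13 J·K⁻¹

Work out the base dimensions of each:
  (1) [m²·s⁻²·K⁻¹] · [kg·mol⁻¹] = kg·m²·s⁻²·K⁻¹·mol⁻¹
  (2) kg·m²·s⁻²·K⁻¹
  (3) [kg·m²·s⁻²] / [K] = kg·m²·s⁻²·K⁻¹
  (4) [m²·s⁻²·K⁻¹] · [kg] = kg·m²·s⁻²·K⁻¹
  (5) J·K⁻¹ = N·m·K⁻¹ = kg·m²·s⁻²·K⁻¹
All reduce to kg·m²·s⁻²·K⁻¹ except (1), which is kg·m²·s⁻²·K⁻¹·mol⁻¹.

(1)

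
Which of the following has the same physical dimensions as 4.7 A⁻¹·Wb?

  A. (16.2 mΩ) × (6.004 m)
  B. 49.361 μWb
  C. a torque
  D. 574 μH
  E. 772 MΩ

D.

Reference: Wb·A⁻¹ = V·s·A⁻¹ = kg·m²·s⁻²·A⁻².
Each option:
  A. [kg·m²·s⁻³·A⁻²] · [m] = kg·m³·s⁻³·A⁻²
  B. Wb = V·s = kg·m²·s⁻²·A⁻¹
  C. [torque] = kg·m²·s⁻²
  D. H = V·s·A⁻¹ = kg·m²·s⁻²·A⁻²  ← same
  E. Ω = V·A⁻¹ = kg·m²·s⁻³·A⁻²
Only D. matches kg·m²·s⁻²·A⁻².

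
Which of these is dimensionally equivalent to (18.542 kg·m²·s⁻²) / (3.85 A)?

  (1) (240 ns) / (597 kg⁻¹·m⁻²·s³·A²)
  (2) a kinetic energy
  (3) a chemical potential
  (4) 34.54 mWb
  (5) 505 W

Reference: [kg·m²·s⁻²] / [A] = kg·m²·s⁻²·A⁻¹.
Each option:
  (1) [s] / [kg⁻¹·m⁻²·s³·A²] = kg·m²·s⁻²·A⁻²
  (2) [kinetic energy] = kg·m²·s⁻²
  (3) [chemical potential] = kg·m²·s⁻²·mol⁻¹
  (4) Wb = V·s = kg·m²·s⁻²·A⁻¹  ← same
  (5) W = J·s⁻¹ = kg·m²·s⁻³
Only (4) matches kg·m²·s⁻²·A⁻¹.

(4)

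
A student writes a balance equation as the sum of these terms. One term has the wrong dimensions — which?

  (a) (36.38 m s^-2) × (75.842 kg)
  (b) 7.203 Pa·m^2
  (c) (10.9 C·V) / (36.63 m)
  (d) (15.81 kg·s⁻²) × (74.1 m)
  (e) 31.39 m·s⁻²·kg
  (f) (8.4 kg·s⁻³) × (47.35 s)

(f)

Dimensions:
  (a) [m·s⁻²] · [kg] = kg·m·s⁻²
  (b) Pa·m² = N·m⁻²·m² = kg·m·s⁻²
  (c) [kg·m²·s⁻²] / [m] = kg·m·s⁻²
  (d) [kg·s⁻²] · [m] = kg·m·s⁻²
  (e) kg·m·s⁻²
  (f) [kg·s⁻³] · [s] = kg·s⁻²
All reduce to kg·m·s⁻² except (f), which is kg·s⁻².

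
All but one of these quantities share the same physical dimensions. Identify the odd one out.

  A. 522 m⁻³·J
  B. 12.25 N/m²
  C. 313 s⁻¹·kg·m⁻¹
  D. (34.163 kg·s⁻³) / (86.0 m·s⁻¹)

Dimensions:
  A. J·m⁻³ = N·m·m⁻³ = kg·m⁻¹·s⁻²
  B. N·m⁻² = kg·m·s⁻²·m⁻² = kg·m⁻¹·s⁻²
  C. kg·m⁻¹·s⁻¹
  D. [kg·s⁻³] / [m·s⁻¹] = kg·m⁻¹·s⁻²
All reduce to kg·m⁻¹·s⁻² except C., which is kg·m⁻¹·s⁻¹.

C.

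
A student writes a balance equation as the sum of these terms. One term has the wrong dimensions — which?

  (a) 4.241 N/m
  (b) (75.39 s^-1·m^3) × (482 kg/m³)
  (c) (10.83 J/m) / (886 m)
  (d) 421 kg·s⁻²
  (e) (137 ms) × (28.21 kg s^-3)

Dimensions:
  (a) N·m⁻¹ = kg·m·s⁻²·m⁻¹ = kg·s⁻²
  (b) [m³·s⁻¹] · [kg·m⁻³] = kg·s⁻¹
  (c) [kg·m·s⁻²] / [m] = kg·s⁻²
  (d) kg·s⁻²
  (e) [s] · [kg·s⁻³] = kg·s⁻²
All reduce to kg·s⁻² except (b), which is kg·s⁻¹.

(b)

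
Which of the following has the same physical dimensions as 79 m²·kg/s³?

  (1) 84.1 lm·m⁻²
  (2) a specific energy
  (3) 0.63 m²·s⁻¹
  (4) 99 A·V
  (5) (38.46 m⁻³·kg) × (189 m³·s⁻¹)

(4)

Reference: kg·m²·s⁻³.
Each option:
  (1) lm·m⁻² = cd·m⁻² = m⁻²·cd
  (2) [specific energy] = m²·s⁻²
  (3) m²·s⁻¹
  (4) V·A = J·C⁻¹·A = kg·m²·s⁻³  ← same
  (5) [kg·m⁻³] · [m³·s⁻¹] = kg·s⁻¹
Only (4) matches kg·m²·s⁻³.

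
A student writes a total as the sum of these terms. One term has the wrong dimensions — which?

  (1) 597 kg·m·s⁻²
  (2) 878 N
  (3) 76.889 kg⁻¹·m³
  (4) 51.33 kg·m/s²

(3)

Expand each in SI base units:
  (1) kg·m·s⁻²
  (2) N = kg·m·s⁻²
  (3) kg⁻¹·m³
  (4) kg·m·s⁻²
All reduce to kg·m·s⁻² except (3), which is kg⁻¹·m³.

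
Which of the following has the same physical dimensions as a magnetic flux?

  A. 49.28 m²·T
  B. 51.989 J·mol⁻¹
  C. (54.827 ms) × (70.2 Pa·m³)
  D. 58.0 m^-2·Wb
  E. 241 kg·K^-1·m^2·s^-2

A.

Reference: [magnetic flux] = kg·m²·s⁻²·A⁻¹.
Each option:
  A. T·m² = Wb·m⁻²·m² = kg·m²·s⁻²·A⁻¹  ← same
  B. J·mol⁻¹ = N·m·mol⁻¹ = kg·m²·s⁻²·mol⁻¹
  C. [s] · [kg·m²·s⁻²] = kg·m²·s⁻¹
  D. Wb·m⁻² = V·s·m⁻² = kg·s⁻²·A⁻¹
  E. kg·m²·s⁻²·K⁻¹
Only A. matches kg·m²·s⁻²·A⁻¹.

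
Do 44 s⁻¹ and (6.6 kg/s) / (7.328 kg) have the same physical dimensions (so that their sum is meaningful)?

In SI base units:
  44 s⁻¹:  s⁻¹
  (6.6 kg/s) / (7.328 kg):  [kg·s⁻¹] / [kg] = s⁻¹
Both are s⁻¹, so they have the same dimensions and can be added.

Yes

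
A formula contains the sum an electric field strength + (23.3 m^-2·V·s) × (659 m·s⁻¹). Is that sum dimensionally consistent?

In SI base units:
  an electric field strength:  [electric field strength] = kg·m·s⁻³·A⁻¹
  (23.3 m^-2·V·s) × (659 m·s⁻¹):  [kg·s⁻²·A⁻¹] · [m·s⁻¹] = kg·m·s⁻³·A⁻¹
Both are kg·m·s⁻³·A⁻¹, so they have the same dimensions and can be added.

Yes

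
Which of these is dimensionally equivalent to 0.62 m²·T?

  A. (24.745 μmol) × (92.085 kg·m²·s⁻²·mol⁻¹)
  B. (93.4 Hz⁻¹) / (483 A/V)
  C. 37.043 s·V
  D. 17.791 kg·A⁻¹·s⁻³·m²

Reference: T·m² = Wb·m⁻²·m² = kg·m²·s⁻²·A⁻¹.
Each option:
  A. [mol] · [kg·m²·s⁻²·mol⁻¹] = kg·m²·s⁻²
  B. [s] / [kg⁻¹·m⁻²·s³·A²] = kg·m²·s⁻²·A⁻²
  C. V·s = J·C⁻¹·s = kg·m²·s⁻²·A⁻¹  ← same
  D. kg·m²·s⁻³·A⁻¹
Only C. matches kg·m²·s⁻²·A⁻¹.

C.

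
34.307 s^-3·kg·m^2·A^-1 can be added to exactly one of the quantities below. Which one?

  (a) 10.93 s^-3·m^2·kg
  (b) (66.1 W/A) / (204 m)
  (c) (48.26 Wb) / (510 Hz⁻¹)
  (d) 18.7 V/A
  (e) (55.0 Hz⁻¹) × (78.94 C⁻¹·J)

Reference: kg·m²·s⁻³·A⁻¹.
Each option:
  (a) kg·m²·s⁻³
  (b) [kg·m²·s⁻³·A⁻¹] / [m] = kg·m·s⁻³·A⁻¹
  (c) [kg·m²·s⁻²·A⁻¹] / [s] = kg·m²·s⁻³·A⁻¹  ← same
  (d) V·A⁻¹ = J·C⁻¹·A⁻¹ = kg·m²·s⁻³·A⁻²
  (e) [s] · [kg·m²·s⁻³·A⁻¹] = kg·m²·s⁻²·A⁻¹
Only (c) matches kg·m²·s⁻³·A⁻¹.

(c)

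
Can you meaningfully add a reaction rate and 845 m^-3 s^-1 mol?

Work out the base dimensions of each:
  a reaction rate:  [reaction rate] = m⁻³·s⁻¹·mol
  845 m^-3 s^-1 mol:  m⁻³·s⁻¹·mol
Both are m⁻³·s⁻¹·mol, so they have the same dimensions and can be added.

Yes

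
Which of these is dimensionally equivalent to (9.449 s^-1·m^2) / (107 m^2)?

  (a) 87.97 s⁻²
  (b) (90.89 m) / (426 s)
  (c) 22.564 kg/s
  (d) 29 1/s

(d)

Reference: [m²·s⁻¹] / [m²] = s⁻¹.
Each option:
  (a) s⁻²
  (b) [m] / [s] = m·s⁻¹
  (c) kg·s⁻¹
  (d) s⁻¹  ← same
Only (d) matches s⁻¹.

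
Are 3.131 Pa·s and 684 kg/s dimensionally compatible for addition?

No

Dimensions:
  3.131 Pa·s:  Pa·s = N·m⁻²·s = kg·m⁻¹·s⁻¹
  684 kg/s:  kg·s⁻¹
kg·m⁻¹·s⁻¹ ≠ kg·s⁻¹, so they cannot be added.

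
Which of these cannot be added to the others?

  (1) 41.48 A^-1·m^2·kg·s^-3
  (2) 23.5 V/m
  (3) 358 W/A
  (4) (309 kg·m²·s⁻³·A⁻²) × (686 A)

Work out the base dimensions of each:
  (1) kg·m²·s⁻³·A⁻¹
  (2) V·m⁻¹ = J·C⁻¹·m⁻¹ = kg·m·s⁻³·A⁻¹
  (3) W·A⁻¹ = J·s⁻¹·A⁻¹ = kg·m²·s⁻³·A⁻¹
  (4) [kg·m²·s⁻³·A⁻²] · [A] = kg·m²·s⁻³·A⁻¹
All reduce to kg·m²·s⁻³·A⁻¹ except (2), which is kg·m·s⁻³·A⁻¹.

(2)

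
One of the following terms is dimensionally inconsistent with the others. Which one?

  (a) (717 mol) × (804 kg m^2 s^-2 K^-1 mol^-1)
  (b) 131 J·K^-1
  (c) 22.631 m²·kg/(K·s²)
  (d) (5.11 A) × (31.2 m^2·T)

(d)

Dimensions:
  (a) [mol] · [kg·m²·s⁻²·K⁻¹·mol⁻¹] = kg·m²·s⁻²·K⁻¹
  (b) J·K⁻¹ = N·m·K⁻¹ = kg·m²·s⁻²·K⁻¹
  (c) kg·m²·s⁻²·K⁻¹
  (d) [A] · [kg·m²·s⁻²·A⁻¹] = kg·m²·s⁻²
All reduce to kg·m²·s⁻²·K⁻¹ except (d), which is kg·m²·s⁻².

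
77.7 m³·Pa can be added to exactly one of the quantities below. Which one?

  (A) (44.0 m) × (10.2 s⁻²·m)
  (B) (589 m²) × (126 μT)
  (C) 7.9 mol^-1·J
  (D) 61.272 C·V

(D)

Reference: Pa·m³ = N·m⁻²·m³ = kg·m²·s⁻².
Each option:
  (A) [m] · [m·s⁻²] = m²·s⁻²
  (B) [m²] · [kg·s⁻²·A⁻¹] = kg·m²·s⁻²·A⁻¹
  (C) J·mol⁻¹ = N·m·mol⁻¹ = kg·m²·s⁻²·mol⁻¹
  (D) C·V = s·A·J·C⁻¹ = kg·m²·s⁻²  ← same
Only (D) matches kg·m²·s⁻².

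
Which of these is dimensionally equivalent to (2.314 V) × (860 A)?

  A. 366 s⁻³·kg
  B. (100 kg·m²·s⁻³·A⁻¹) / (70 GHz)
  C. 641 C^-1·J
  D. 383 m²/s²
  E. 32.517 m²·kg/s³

Reference: [kg·m²·s⁻³·A⁻¹] · [A] = kg·m²·s⁻³.
Each option:
  A. kg·s⁻³
  B. [kg·m²·s⁻³·A⁻¹] / [s⁻¹] = kg·m²·s⁻²·A⁻¹
  C. J·C⁻¹ = N·m·(s·A)⁻¹ = kg·m²·s⁻³·A⁻¹
  D. m²·s⁻²
  E. kg·m²·s⁻³  ← same
Only E. matches kg·m²·s⁻³.

E.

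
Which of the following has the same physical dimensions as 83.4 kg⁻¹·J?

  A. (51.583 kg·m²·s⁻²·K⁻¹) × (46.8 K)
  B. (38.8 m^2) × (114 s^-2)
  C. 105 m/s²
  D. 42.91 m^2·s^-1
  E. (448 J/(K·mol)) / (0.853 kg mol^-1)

Reference: J·kg⁻¹ = N·m·kg⁻¹ = m²·s⁻².
Each option:
  A. [kg·m²·s⁻²·K⁻¹] · [K] = kg·m²·s⁻²
  B. [m²] · [s⁻²] = m²·s⁻²  ← same
  C. m·s⁻²
  D. m²·s⁻¹
  E. [kg·m²·s⁻²·K⁻¹·mol⁻¹] / [kg·mol⁻¹] = m²·s⁻²·K⁻¹
Only B. matches m²·s⁻².

B.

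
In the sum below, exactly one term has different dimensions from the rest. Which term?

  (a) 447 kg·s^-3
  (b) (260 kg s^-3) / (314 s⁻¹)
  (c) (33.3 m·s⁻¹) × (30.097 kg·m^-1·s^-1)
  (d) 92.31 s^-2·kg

Dimensions:
  (a) kg·s⁻³
  (b) [kg·s⁻³] / [s⁻¹] = kg·s⁻²
  (c) [m·s⁻¹] · [kg·m⁻¹·s⁻¹] = kg·s⁻²
  (d) kg·s⁻²
All reduce to kg·s⁻² except (a), which is kg·s⁻³.

(a)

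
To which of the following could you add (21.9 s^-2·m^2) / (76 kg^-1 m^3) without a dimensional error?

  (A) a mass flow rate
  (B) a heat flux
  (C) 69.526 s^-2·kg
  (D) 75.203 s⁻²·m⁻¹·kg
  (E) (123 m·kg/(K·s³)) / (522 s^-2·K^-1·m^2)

Reference: [m²·s⁻²] / [kg⁻¹·m³] = kg·m⁻¹·s⁻².
Each option:
  (A) [mass flow rate] = kg·s⁻¹
  (B) [heat flux] = kg·s⁻³
  (C) kg·s⁻²
  (D) kg·m⁻¹·s⁻²  ← same
  (E) [kg·m·s⁻³·K⁻¹] / [m²·s⁻²·K⁻¹] = kg·m⁻¹·s⁻¹
Only (D) matches kg·m⁻¹·s⁻².

(D)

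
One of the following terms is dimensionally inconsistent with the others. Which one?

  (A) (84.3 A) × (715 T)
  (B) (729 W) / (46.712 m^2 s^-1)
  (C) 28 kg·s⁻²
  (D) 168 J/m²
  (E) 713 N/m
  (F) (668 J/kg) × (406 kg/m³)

In SI base units:
  (A) [A] · [kg·s⁻²·A⁻¹] = kg·s⁻²
  (B) [kg·m²·s⁻³] / [m²·s⁻¹] = kg·s⁻²
  (C) kg·s⁻²
  (D) J·m⁻² = N·m·m⁻² = kg·s⁻²
  (E) N·m⁻¹ = kg·m·s⁻²·m⁻¹ = kg·s⁻²
  (F) [m²·s⁻²] · [kg·m⁻³] = kg·m⁻¹·s⁻²
All reduce to kg·s⁻² except (F), which is kg·m⁻¹·s⁻².

(F)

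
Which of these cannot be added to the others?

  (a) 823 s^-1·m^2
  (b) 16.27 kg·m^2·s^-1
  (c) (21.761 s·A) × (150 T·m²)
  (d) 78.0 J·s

(a)

Expand each in SI base units:
  (a) m²·s⁻¹
  (b) kg·m²·s⁻¹
  (c) [s·A] · [kg·m²·s⁻²·A⁻¹] = kg·m²·s⁻¹
  (d) J·s = N·m·s = kg·m²·s⁻¹
All reduce to kg·m²·s⁻¹ except (a), which is m²·s⁻¹.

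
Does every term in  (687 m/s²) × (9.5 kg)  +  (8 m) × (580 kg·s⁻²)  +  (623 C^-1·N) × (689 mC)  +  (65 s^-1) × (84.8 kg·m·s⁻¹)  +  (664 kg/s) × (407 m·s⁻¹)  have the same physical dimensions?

Expand each in SI base units:
  (687 m/s²) × (9.5 kg):  [m·s⁻²] · [kg] = kg·m·s⁻²
  (8 m) × (580 kg·s⁻²):  [m] · [kg·s⁻²] = kg·m·s⁻²
  (623 C^-1·N) × (689 mC):  [kg·m·s⁻³·A⁻¹] · [s·A] = kg·m·s⁻²
  (65 s^-1) × (84.8 kg·m·s⁻¹):  [s⁻¹] · [kg·m·s⁻¹] = kg·m·s⁻²
  (664 kg/s) × (407 m·s⁻¹):  [kg·s⁻¹] · [m·s⁻¹] = kg·m·s⁻²
Every term reduces to kg·m·s⁻².

Yes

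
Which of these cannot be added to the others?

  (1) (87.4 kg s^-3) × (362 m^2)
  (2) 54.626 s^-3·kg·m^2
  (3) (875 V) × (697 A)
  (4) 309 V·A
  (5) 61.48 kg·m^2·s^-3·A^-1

Reduce each to base SI dimensions:
  (1) [kg·s⁻³] · [m²] = kg·m²·s⁻³
  (2) kg·m²·s⁻³
  (3) [kg·m²·s⁻³·A⁻¹] · [A] = kg·m²·s⁻³
  (4) V·A = J·C⁻¹·A = kg·m²·s⁻³
  (5) kg·m²·s⁻³·A⁻¹
All reduce to kg·m²·s⁻³ except (5), which is kg·m²·s⁻³·A⁻¹.

(5)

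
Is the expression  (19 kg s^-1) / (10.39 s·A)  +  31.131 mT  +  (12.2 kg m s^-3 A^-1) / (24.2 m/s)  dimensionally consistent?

In SI base units:
  (19 kg s^-1) / (10.39 s·A):  [kg·s⁻¹] / [s·A] = kg·s⁻²·A⁻¹
  31.131 mT:  T = Wb·m⁻² = kg·s⁻²·A⁻¹
  (12.2 kg m s^-3 A^-1) / (24.2 m/s):  [kg·m·s⁻³·A⁻¹] / [m·s⁻¹] = kg·s⁻²·A⁻¹
Every term reduces to kg·s⁻²·A⁻¹.

Yes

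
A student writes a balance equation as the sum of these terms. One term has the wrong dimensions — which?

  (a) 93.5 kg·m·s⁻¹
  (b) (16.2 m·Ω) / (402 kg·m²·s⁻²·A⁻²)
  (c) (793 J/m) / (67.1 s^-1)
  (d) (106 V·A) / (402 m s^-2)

(b)

Dimensions:
  (a) kg·m·s⁻¹
  (b) [kg·m³·s⁻³·A⁻²] / [kg·m²·s⁻²·A⁻²] = m·s⁻¹
  (c) [kg·m·s⁻²] / [s⁻¹] = kg·m·s⁻¹
  (d) [kg·m²·s⁻³] / [m·s⁻²] = kg·m·s⁻¹
All reduce to kg·m·s⁻¹ except (b), which is m·s⁻¹.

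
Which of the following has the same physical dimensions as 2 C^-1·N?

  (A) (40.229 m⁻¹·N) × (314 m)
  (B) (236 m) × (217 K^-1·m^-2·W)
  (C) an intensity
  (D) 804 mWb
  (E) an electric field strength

(E)

Reference: N·C⁻¹ = kg·m·s⁻²·(s·A)⁻¹ = kg·m·s⁻³·A⁻¹.
Each option:
  (A) [kg·s⁻²] · [m] = kg·m·s⁻²
  (B) [m] · [kg·s⁻³·K⁻¹] = kg·m·s⁻³·K⁻¹
  (C) [intensity] = kg·s⁻³
  (D) Wb = V·s = kg·m²·s⁻²·A⁻¹
  (E) [electric field strength] = kg·m·s⁻³·A⁻¹  ← same
Only (E) matches kg·m·s⁻³·A⁻¹.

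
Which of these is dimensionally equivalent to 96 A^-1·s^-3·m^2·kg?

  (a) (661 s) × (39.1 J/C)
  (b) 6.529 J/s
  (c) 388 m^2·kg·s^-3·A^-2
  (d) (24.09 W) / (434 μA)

(d)

Reference: kg·m²·s⁻³·A⁻¹.
Each option:
  (a) [s] · [kg·m²·s⁻³·A⁻¹] = kg·m²·s⁻²·A⁻¹
  (b) J·s⁻¹ = N·m·s⁻¹ = kg·m²·s⁻³
  (c) kg·m²·s⁻³·A⁻²
  (d) [kg·m²·s⁻³] / [A] = kg·m²·s⁻³·A⁻¹  ← same
Only (d) matches kg·m²·s⁻³·A⁻¹.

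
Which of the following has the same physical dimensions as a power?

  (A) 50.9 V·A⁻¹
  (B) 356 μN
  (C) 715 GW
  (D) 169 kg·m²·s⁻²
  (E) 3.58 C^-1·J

Reference: [power] = kg·m²·s⁻³.
Each option:
  (A) V·A⁻¹ = J·C⁻¹·A⁻¹ = kg·m²·s⁻³·A⁻²
  (B) N = kg·m·s⁻²
  (C) W = J·s⁻¹ = kg·m²·s⁻³  ← same
  (D) kg·m²·s⁻²
  (E) J·C⁻¹ = N·m·(s·A)⁻¹ = kg·m²·s⁻³·A⁻¹
Only (C) matches kg·m²·s⁻³.

(C)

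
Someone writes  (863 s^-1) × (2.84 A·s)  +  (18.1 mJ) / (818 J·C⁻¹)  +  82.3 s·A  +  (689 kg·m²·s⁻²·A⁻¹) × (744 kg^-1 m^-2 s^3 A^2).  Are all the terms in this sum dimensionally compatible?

No

In SI base units:
  (863 s^-1) × (2.84 A·s):  [s⁻¹] · [s·A] = A
  (18.1 mJ) / (818 J·C⁻¹):  [kg·m²·s⁻²] / [kg·m²·s⁻³·A⁻¹] = s·A
  82.3 s·A:  A·s = s·A
  (689 kg·m²·s⁻²·A⁻¹) × (744 kg^-1 m^-2 s^3 A^2):  [kg·m²·s⁻²·A⁻¹] · [kg⁻¹·m⁻²·s³·A²] = s·A
The terms do not share a single dimension (A vs s·A).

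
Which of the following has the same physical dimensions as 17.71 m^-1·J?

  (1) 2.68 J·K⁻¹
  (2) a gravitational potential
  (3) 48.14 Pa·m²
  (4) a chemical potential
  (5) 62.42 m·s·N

Reference: J·m⁻¹ = N·m·m⁻¹ = kg·m·s⁻².
Each option:
  (1) J·K⁻¹ = N·m·K⁻¹ = kg·m²·s⁻²·K⁻¹
  (2) [gravitational potential] = m²·s⁻²
  (3) Pa·m² = N·m⁻²·m² = kg·m·s⁻²  ← same
  (4) [chemical potential] = kg·m²·s⁻²·mol⁻¹
  (5) N·m·s = kg·m·s⁻²·m·s = kg·m²·s⁻¹
Only (3) matches kg·m·s⁻².

(3)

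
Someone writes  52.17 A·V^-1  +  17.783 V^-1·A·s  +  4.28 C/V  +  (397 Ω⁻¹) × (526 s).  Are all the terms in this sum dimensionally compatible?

No

Dimensions:
  52.17 A·V^-1:  A·V⁻¹ = A·(J·C⁻¹)⁻¹ = kg⁻¹·m⁻²·s³·A²
  17.783 V^-1·A·s:  A·s·V⁻¹ = A·s·(J·C⁻¹)⁻¹ = kg⁻¹·m⁻²·s⁴·A²
  4.28 C/V:  C·V⁻¹ = s·A·(J·C⁻¹)⁻¹ = kg⁻¹·m⁻²·s⁴·A²
  (397 Ω⁻¹) × (526 s):  [kg⁻¹·m⁻²·s³·A²] · [s] = kg⁻¹·m⁻²·s⁴·A²
The terms do not share a single dimension (kg⁻¹·m⁻²·s³·A² vs kg⁻¹·m⁻²·s⁴·A²).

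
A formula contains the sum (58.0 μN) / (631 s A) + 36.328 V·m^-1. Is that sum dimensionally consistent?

Yes

Work out the base dimensions of each:
  (58.0 μN) / (631 s A):  [kg·m·s⁻²] / [s·A] = kg·m·s⁻³·A⁻¹
  36.328 V·m^-1:  V·m⁻¹ = J·C⁻¹·m⁻¹ = kg·m·s⁻³·A⁻¹
Both are kg·m·s⁻³·A⁻¹, so they have the same dimensions and can be added.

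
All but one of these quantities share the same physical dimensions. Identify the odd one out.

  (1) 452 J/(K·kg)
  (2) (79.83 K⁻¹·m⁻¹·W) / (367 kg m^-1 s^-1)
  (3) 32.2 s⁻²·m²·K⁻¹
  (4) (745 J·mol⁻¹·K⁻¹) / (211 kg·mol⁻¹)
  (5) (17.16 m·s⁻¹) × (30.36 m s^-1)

(5)

Work out the base dimensions of each:
  (1) J·kg⁻¹·K⁻¹ = N·m·kg⁻¹·K⁻¹ = m²·s⁻²·K⁻¹
  (2) [kg·m·s⁻³·K⁻¹] / [kg·m⁻¹·s⁻¹] = m²·s⁻²·K⁻¹
  (3) m²·s⁻²·K⁻¹
  (4) [kg·m²·s⁻²·K⁻¹·mol⁻¹] / [kg·mol⁻¹] = m²·s⁻²·K⁻¹
  (5) [m·s⁻¹] · [m·s⁻¹] = m²·s⁻²
All reduce to m²·s⁻²·K⁻¹ except (5), which is m²·s⁻².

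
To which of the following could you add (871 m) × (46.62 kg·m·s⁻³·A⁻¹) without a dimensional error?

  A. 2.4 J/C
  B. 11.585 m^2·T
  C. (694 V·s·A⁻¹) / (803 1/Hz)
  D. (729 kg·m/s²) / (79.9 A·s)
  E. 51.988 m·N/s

Reference: [m] · [kg·m·s⁻³·A⁻¹] = kg·m²·s⁻³·A⁻¹.
Each option:
  A. J·C⁻¹ = N·m·(s·A)⁻¹ = kg·m²·s⁻³·A⁻¹  ← same
  B. T·m² = Wb·m⁻²·m² = kg·m²·s⁻²·A⁻¹
  C. [kg·m²·s⁻²·A⁻²] / [s] = kg·m²·s⁻³·A⁻²
  D. [kg·m·s⁻²] / [s·A] = kg·m·s⁻³·A⁻¹
  E. N·m·s⁻¹ = kg·m·s⁻²·m·s⁻¹ = kg·m²·s⁻³
Only A. matches kg·m²·s⁻³·A⁻¹.

A.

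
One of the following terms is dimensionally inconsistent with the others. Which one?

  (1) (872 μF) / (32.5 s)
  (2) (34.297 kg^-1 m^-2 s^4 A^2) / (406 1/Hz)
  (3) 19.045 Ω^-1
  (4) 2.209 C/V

In SI base units:
  (1) [kg⁻¹·m⁻²·s⁴·A²] / [s] = kg⁻¹·m⁻²·s³·A²
  (2) [kg⁻¹·m⁻²·s⁴·A²] / [s] = kg⁻¹·m⁻²·s³·A²
  (3) Ω⁻¹ = (V·A⁻¹)⁻¹ = kg⁻¹·m⁻²·s³·A²
  (4) C·V⁻¹ = s·A·(J·C⁻¹)⁻¹ = kg⁻¹·m⁻²·s⁴·A²
All reduce to kg⁻¹·m⁻²·s³·A² except (4), which is kg⁻¹·m⁻²·s⁴·A².

(4)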